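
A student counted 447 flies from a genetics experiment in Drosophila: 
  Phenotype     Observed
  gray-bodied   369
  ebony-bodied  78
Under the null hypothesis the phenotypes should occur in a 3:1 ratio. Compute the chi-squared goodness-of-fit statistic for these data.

Expected counts for N = 447 under a 3:1 ratio (total parts = 4):
  gray-bodied: 447 × 3/4 = 335.25
  ebony-bodied: 447 × 1/4 = 111.75
χ² = Σ (O − E)² / E
  gray-bodied: (369 − 335.25)² / 335.25 = 3.3977
  ebony-bodied: (78 − 111.75)² / 111.75 = 10.1930
χ² = 3.3977 + 10.1930 = 13.5907 ≈ 13.591

13.591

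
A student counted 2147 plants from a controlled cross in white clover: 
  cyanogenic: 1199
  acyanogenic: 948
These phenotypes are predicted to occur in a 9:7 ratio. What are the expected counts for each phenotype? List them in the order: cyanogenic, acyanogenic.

Total ratio parts = 16. Expected numbers out of 2147:
  cyanogenic: 2147 × 9/16 = 1207.6875
  acyanogenic: 2147 × 7/16 = 939.3125

1207.6875, 939.3125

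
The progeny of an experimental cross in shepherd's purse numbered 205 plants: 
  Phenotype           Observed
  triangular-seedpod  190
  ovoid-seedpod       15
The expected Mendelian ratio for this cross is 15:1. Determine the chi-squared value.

0.398

Under the 15:1 hypothesis (Σ ratio = 16, N = 205):
  triangular-seedpod: 205 × 15/16 = 192.1875
  ovoid-seedpod: 205 × 1/16 = 12.8125
χ² = Σ (O − E)² / E
  triangular-seedpod: (190 − 192.1875)² / 192.1875 = 0.0249
  ovoid-seedpod: (15 − 12.8125)² / 12.8125 = 0.3735
χ² = 0.0249 + 0.3735 = 0.3984 ≈ 0.398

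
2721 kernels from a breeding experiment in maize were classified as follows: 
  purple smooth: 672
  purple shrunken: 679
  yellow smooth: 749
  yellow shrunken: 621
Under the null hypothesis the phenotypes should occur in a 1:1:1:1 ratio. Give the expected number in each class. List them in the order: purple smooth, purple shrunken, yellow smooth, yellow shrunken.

680.25, 680.25, 680.25, 680.25

Under the 1:1:1:1 hypothesis (Σ ratio = 4, N = 2721):
  purple smooth: 2721 × 1/4 = 680.25
  purple shrunken: 2721 × 1/4 = 680.25
  yellow smooth: 2721 × 1/4 = 680.25
  yellow shrunken: 2721 × 1/4 = 680.25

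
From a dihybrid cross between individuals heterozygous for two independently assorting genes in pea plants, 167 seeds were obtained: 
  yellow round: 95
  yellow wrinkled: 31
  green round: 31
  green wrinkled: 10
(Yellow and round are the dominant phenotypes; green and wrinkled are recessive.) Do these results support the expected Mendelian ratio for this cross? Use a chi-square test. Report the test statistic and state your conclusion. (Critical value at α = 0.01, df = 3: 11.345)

A dihybrid F₂ with independent assortment and complete dominance at both loci gives a 9:3:3:1 phenotypic ratio.
Expected counts for N = 167 under a 9:3:3:1 ratio (total parts = 16):
  yellow round: 167 × 9/16 = 93.9375
  yellow wrinkled: 167 × 3/16 = 31.3125
  green round: 167 × 3/16 = 31.3125
  green wrinkled: 167 × 1/16 = 10.4375
χ² = Σ (O − E)² / E
  yellow round: (95 − 93.9375)² / 93.9375 = 0.0120
  yellow wrinkled: (31 − 31.3125)² / 31.3125 = 0.0031
  green round: (31 − 31.3125)² / 31.3125 = 0.0031
  green wrinkled: (10 − 10.4375)² / 10.4375 = 0.0183
χ² = 0.0120 + 0.0031 + 0.0031 + 0.0183 = 0.0365 ≈ 0.037
Degrees of freedom = 4 − 1 = 3; critical value at α = 0.01 is 11.345.
Since 0.037 < 11.345, we fail to reject the null hypothesis — the data are consistent with the 9:3:3:1 ratio.

0.037; consistent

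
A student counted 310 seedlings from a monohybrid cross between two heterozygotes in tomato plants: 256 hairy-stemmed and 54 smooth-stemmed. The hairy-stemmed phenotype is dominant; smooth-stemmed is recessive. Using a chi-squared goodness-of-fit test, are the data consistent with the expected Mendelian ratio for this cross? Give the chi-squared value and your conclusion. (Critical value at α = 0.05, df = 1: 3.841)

9.501; not consistent

For a monohybrid cross between heterozygotes with complete dominance, the expected phenotypic ratio is 3:1.
Expected counts for N = 310 under a 3:1 ratio (total parts = 4):
  hairy-stemmed: 310 × 3/4 = 232.5
  smooth-stemmed: 310 × 1/4 = 77.5
χ² = Σ (O − E)² / E
  hairy-stemmed: (256 − 232.5)² / 232.5 = 2.3753
  smooth-stemmed: (54 − 77.5)² / 77.5 = 7.1258
χ² = 2.3753 + 7.1258 = 9.5011 ≈ 9.501
Degrees of freedom = 2 − 1 = 1; critical value at α = 0.05 is 3.841.
Since 9.501 > 3.841, we reject the null hypothesis — the data do not fit the 3:1 ratio.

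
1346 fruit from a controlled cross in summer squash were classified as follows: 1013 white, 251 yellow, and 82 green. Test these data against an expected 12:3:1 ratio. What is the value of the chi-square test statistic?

0.073

Total ratio parts = 16. Expected numbers out of 1346:
  white: 1346 × 12/16 = 1009.5
  yellow: 1346 × 3/16 = 252.375
  green: 1346 × 1/16 = 84.125
χ² = Σ (O − E)² / E
  white: (1013 − 1009.5)² / 1009.5 = 0.0121
  yellow: (251 − 252.375)² / 252.375 = 0.0075
  green: (82 − 84.125)² / 84.125 = 0.0537
χ² = 0.0121 + 0.0075 + 0.0537 = 0.0733 ≈ 0.073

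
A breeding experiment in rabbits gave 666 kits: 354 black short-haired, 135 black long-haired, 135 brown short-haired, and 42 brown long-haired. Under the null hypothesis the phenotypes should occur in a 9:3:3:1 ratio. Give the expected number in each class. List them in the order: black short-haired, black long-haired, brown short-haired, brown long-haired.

Expected counts for N = 666 under a 9:3:3:1 ratio (total parts = 16):
  black short-haired: 666 × 9/16 = 374.625
  black long-haired: 666 × 3/16 = 124.875
  brown short-haired: 666 × 3/16 = 124.875
  brown long-haired: 666 × 1/16 = 41.625

374.625, 124.875, 124.875, 41.625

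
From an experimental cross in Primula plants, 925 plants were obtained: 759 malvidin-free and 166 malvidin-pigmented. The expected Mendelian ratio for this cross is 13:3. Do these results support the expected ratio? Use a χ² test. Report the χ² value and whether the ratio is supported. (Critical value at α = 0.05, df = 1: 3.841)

Total ratio parts = 16. Expected numbers out of 925:
  malvidin-free: 925 × 13/16 = 751.5625
  malvidin-pigmented: 925 × 3/16 = 173.4375
χ² = Σ (O − E)² / E
  malvidin-free: (759 − 751.5625)² / 751.5625 = 0.0736
  malvidin-pigmented: (166 − 173.4375)² / 173.4375 = 0.3189
χ² = 0.0736 + 0.3189 = 0.3925 ≈ 0.393
Degrees of freedom = 2 − 1 = 1; critical value at α = 0.05 is 3.841.
Since 0.393 < 3.841, we fail to reject the null hypothesis — the data are consistent with the 13:3 ratio.

0.393; consistent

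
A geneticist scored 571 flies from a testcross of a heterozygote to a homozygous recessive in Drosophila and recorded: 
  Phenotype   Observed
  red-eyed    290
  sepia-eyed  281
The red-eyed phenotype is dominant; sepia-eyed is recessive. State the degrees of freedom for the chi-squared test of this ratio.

A testcross of a heterozygote (Aa × aa) gives a 1:1 phenotypic ratio.
A goodness-of-fit test with 2 phenotype classes has df = 2 − 1 = 1.

1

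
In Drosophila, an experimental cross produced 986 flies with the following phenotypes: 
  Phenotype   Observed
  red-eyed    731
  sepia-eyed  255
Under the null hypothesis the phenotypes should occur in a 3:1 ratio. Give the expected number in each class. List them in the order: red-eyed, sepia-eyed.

Expected counts for N = 986 under a 3:1 ratio (total parts = 4):
  red-eyed: 986 × 3/4 = 739.5
  sepia-eyed: 986 × 1/4 = 246.5

739.5, 246.5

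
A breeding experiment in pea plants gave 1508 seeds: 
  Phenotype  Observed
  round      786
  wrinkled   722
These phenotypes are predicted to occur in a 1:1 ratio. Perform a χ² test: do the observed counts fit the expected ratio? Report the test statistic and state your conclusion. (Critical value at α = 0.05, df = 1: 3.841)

2.716; consistent

Total ratio parts = 2. Expected numbers out of 1508:
  round: 1508 × 1/2 = 754
  wrinkled: 1508 × 1/2 = 754
χ² = Σ (O − E)² / E
  round: (786 − 754)² / 754 = 1.3581
  wrinkled: (722 − 754)² / 754 = 1.3581
χ² = 1.3581 + 1.3581 = 2.7162 ≈ 2.716
Degrees of freedom = 2 − 1 = 1; critical value at α = 0.05 is 3.841.
Since 2.716 < 3.841, we fail to reject the null hypothesis — the data are consistent with the 1:1 ratio.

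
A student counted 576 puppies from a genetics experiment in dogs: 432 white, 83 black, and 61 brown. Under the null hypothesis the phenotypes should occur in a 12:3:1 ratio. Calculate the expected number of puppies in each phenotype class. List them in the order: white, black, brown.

Expected counts for N = 576 under a 12:3:1 ratio (total parts = 16):
  white: 576 × 12/16 = 432
  black: 576 × 3/16 = 108
  brown: 576 × 1/16 = 36

432, 108, 36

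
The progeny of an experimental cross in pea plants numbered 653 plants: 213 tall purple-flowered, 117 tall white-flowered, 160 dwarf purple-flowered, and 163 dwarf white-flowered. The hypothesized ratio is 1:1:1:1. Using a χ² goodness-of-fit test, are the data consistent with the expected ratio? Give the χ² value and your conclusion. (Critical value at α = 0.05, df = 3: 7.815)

28.329; not consistent

The 1:1:1:1 ratio has 4 parts, so with N = 653 the expected counts are:
  tall purple-flowered: 653 × 1/4 = 163.25
  tall white-flowered: 653 × 1/4 = 163.25
  dwarf purple-flowered: 653 × 1/4 = 163.25
  dwarf white-flowered: 653 × 1/4 = 163.25
χ² = Σ (O − E)² / E
  tall purple-flowered: (213 − 163.25)² / 163.25 = 15.1612
  tall white-flowered: (117 − 163.25)² / 163.25 = 13.1030
  dwarf purple-flowered: (160 − 163.25)² / 163.25 = 0.0647
  dwarf white-flowered: (163 − 163.25)² / 163.25 = 0.0004
χ² = 15.1612 + 13.1030 + 0.0647 + 0.0004 = 28.3293 ≈ 28.329
Degrees of freedom = 4 − 1 = 3; critical value at α = 0.05 is 7.815.
Since 28.329 > 7.815, we reject the null hypothesis — the data do not fit the 1:1:1:1 ratio.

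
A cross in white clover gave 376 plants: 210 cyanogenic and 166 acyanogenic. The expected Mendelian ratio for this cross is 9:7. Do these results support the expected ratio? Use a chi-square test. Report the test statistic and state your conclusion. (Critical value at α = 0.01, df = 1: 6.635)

0.024; consistent

Under the 9:7 hypothesis (Σ ratio = 16, N = 376):
  cyanogenic: 376 × 9/16 = 211.5
  acyanogenic: 376 × 7/16 = 164.5
χ² = Σ (O − E)² / E
  cyanogenic: (210 − 211.5)² / 211.5 = 0.0106
  acyanogenic: (166 − 164.5)² / 164.5 = 0.0137
χ² = 0.0106 + 0.0137 = 0.0243 ≈ 0.024
Degrees of freedom = 2 − 1 = 1; critical value at α = 0.01 is 6.635.
Since 0.024 < 6.635, we fail to reject the null hypothesis — the data are consistent with the 9:7 ratio.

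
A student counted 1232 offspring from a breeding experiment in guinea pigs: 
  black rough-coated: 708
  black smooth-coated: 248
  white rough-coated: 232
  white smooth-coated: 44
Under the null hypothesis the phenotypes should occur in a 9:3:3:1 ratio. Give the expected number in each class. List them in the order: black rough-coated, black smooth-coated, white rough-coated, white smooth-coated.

Under the 9:3:3:1 hypothesis (Σ ratio = 16, N = 1232):
  black rough-coated: 1232 × 9/16 = 693
  black smooth-coated: 1232 × 3/16 = 231
  white rough-coated: 1232 × 3/16 = 231
  white smooth-coated: 1232 × 1/16 = 77

693, 231, 231, 77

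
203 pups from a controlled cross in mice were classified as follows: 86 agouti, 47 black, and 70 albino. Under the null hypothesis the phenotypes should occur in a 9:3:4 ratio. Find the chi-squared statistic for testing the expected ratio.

16.359

Expected counts for N = 203 under a 9:3:4 ratio (total parts = 16):
  agouti: 203 × 9/16 = 114.1875
  black: 203 × 3/16 = 38.0625
  albino: 203 × 4/16 = 50.75
χ² = Σ (O − E)² / E
  agouti: (86 − 114.1875)² / 114.1875 = 6.9582
  black: (47 − 38.0625)² / 38.0625 = 2.0986
  albino: (70 − 50.75)² / 50.75 = 7.3017
χ² = 6.9582 + 2.0986 + 7.3017 = 16.3585 ≈ 16.359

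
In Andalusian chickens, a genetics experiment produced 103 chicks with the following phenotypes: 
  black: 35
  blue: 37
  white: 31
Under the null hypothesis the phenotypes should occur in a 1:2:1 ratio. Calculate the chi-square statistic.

Under the 1:2:1 hypothesis (Σ ratio = 4, N = 103):
  black: 103 × 1/4 = 25.75
  blue: 103 × 2/4 = 51.5
  white: 103 × 1/4 = 25.75
χ² = Σ (O − E)² / E
  black: (35 − 25.75)² / 25.75 = 3.3228
  blue: (37 − 51.5)² / 51.5 = 4.0825
  white: (31 − 25.75)² / 25.75 = 1.0704
χ² = 3.3228 + 4.0825 + 1.0704 = 8.4757 ≈ 8.476

8.476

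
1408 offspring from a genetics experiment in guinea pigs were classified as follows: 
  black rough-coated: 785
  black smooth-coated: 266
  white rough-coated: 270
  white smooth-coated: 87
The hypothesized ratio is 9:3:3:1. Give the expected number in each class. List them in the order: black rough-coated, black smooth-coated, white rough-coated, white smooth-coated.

Total ratio parts = 16. Expected numbers out of 1408:
  black rough-coated: 1408 × 9/16 = 792
  black smooth-coated: 1408 × 3/16 = 264
  white rough-coated: 1408 × 3/16 = 264
  white smooth-coated: 1408 × 1/16 = 88

792, 264, 264, 88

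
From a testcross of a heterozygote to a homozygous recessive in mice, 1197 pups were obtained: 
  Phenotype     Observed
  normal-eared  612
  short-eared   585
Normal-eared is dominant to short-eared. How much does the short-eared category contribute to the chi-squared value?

A testcross of a heterozygote (Aa × aa) gives a 1:1 phenotypic ratio.
Expected counts for N = 1197 under a 1:1 ratio (total parts = 2):
  normal-eared: 1197 × 1/2 = 598.5
  short-eared: 1197 × 1/2 = 598.5
Contribution of short-eared: (585 − 598.5)² / 598.5 = 0.3045

0.305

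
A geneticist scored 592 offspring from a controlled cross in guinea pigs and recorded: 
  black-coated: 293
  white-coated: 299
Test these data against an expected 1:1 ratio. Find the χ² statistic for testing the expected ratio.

Expected counts for N = 592 under a 1:1 ratio (total parts = 2):
  black-coated: 592 × 1/2 = 296
  white-coated: 592 × 1/2 = 296
χ² = Σ (O − E)² / E
  black-coated: (293 − 296)² / 296 = 0.0304
  white-coated: (299 − 296)² / 296 = 0.0304
χ² = 0.0304 + 0.0304 = 0.0608 ≈ 0.061

0.061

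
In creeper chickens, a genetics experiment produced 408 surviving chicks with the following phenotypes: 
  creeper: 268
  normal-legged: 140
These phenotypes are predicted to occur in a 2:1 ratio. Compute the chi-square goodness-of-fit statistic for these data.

Total ratio parts = 3. Expected numbers out of 408:
  creeper: 408 × 2/3 = 272
  normal-legged: 408 × 1/3 = 136
χ² = Σ (O − E)² / E
  creeper: (268 − 272)² / 272 = 0.0588
  normal-legged: (140 − 136)² / 136 = 0.1176
χ² = 0.0588 + 0.1176 = 0.1764 ≈ 0.176

0.176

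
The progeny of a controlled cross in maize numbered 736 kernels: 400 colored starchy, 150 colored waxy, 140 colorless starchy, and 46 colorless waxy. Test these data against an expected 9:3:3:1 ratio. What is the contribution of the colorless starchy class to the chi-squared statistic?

0.029

Expected counts for N = 736 under a 9:3:3:1 ratio (total parts = 16):
  colored starchy: 736 × 9/16 = 414
  colored waxy: 736 × 3/16 = 138
  colorless starchy: 736 × 3/16 = 138
  colorless waxy: 736 × 1/16 = 46
Contribution of colorless starchy: (140 − 138)² / 138 = 0.0290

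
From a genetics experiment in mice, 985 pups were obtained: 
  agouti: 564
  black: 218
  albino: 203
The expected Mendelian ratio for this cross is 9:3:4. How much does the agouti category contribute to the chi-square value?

0.178

Under the 9:3:4 hypothesis (Σ ratio = 16, N = 985):
  agouti: 985 × 9/16 = 554.0625
  black: 985 × 3/16 = 184.6875
  albino: 985 × 4/16 = 246.25
Contribution of agouti: (564 − 554.0625)² / 554.0625 = 0.1782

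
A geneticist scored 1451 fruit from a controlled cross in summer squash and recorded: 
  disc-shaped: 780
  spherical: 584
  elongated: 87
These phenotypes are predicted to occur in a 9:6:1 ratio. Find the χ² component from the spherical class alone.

Expected counts for N = 1451 under a 9:6:1 ratio (total parts = 16):
  disc-shaped: 1451 × 9/16 = 816.1875
  spherical: 1451 × 6/16 = 544.125
  elongated: 1451 × 1/16 = 90.6875
Contribution of spherical: (584 − 544.125)² / 544.125 = 2.9222

2.922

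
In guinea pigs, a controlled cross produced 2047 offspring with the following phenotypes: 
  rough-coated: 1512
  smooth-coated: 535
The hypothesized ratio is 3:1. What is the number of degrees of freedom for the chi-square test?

A goodness-of-fit test with 2 phenotype classes has df = 2 − 1 = 1.

1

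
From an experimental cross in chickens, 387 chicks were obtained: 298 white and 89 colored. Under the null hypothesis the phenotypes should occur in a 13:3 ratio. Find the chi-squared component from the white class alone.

The 13:3 ratio has 16 parts, so with N = 387 the expected counts are:
  white: 387 × 13/16 = 314.4375
  colored: 387 × 3/16 = 72.5625
Contribution of white: (298 − 314.4375)² / 314.4375 = 0.8593

0.859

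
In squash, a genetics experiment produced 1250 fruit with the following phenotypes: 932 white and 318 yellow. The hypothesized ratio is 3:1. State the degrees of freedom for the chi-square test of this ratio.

A goodness-of-fit test with 2 phenotype classes has df = 2 − 1 = 1.

1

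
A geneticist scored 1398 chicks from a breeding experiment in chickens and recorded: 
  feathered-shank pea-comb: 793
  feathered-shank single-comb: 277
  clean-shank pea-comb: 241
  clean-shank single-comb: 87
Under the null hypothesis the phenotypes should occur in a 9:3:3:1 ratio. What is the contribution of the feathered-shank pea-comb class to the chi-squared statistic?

0.056

The 9:3:3:1 ratio has 16 parts, so with N = 1398 the expected counts are:
  feathered-shank pea-comb: 1398 × 9/16 = 786.375
  feathered-shank single-comb: 1398 × 3/16 = 262.125
  clean-shank pea-comb: 1398 × 3/16 = 262.125
  clean-shank single-comb: 1398 × 1/16 = 87.375
Contribution of feathered-shank pea-comb: (793 − 786.375)² / 786.375 = 0.0558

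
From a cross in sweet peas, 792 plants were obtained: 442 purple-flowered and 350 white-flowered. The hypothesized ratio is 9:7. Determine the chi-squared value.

0.063

Total ratio parts = 16. Expected numbers out of 792:
  purple-flowered: 792 × 9/16 = 445.5
  white-flowered: 792 × 7/16 = 346.5
χ² = Σ (O − E)² / E
  purple-flowered: (442 − 445.5)² / 445.5 = 0.0275
  white-flowered: (350 − 346.5)² / 346.5 = 0.0354
χ² = 0.0275 + 0.0354 = 0.0629 ≈ 0.063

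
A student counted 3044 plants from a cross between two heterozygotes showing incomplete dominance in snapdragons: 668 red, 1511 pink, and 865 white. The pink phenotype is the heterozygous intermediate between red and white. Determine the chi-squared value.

25.658

With incomplete dominance, a heterozygote × heterozygote cross gives a 1:2:1 phenotypic ratio.
Total ratio parts = 4. Expected numbers out of 3044:
  red: 3044 × 1/4 = 761
  pink: 3044 × 2/4 = 1522
  white: 3044 × 1/4 = 761
χ² = Σ (O − E)² / E
  red: (668 − 761)² / 761 = 11.3653
  pink: (1511 − 1522)² / 1522 = 0.0795
  white: (865 − 761)² / 761 = 14.2129
χ² = 11.3653 + 0.0795 + 14.2129 = 25.6577 ≈ 25.658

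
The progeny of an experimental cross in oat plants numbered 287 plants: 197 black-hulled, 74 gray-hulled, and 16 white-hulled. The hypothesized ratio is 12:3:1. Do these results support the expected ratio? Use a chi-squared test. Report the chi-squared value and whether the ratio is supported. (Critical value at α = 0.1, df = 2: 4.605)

9.330; not consistent

Expected counts for N = 287 under a 12:3:1 ratio (total parts = 16):
  black-hulled: 287 × 12/16 = 215.25
  gray-hulled: 287 × 3/16 = 53.8125
  white-hulled: 287 × 1/16 = 17.9375
χ² = Σ (O − E)² / E
  black-hulled: (197 − 215.25)² / 215.25 = 1.5473
  gray-hulled: (74 − 53.8125)² / 53.8125 = 7.5732
  white-hulled: (16 − 17.9375)² / 17.9375 = 0.2093
χ² = 1.5473 + 7.5732 + 0.2093 = 9.3298 ≈ 9.330
Degrees of freedom = 3 − 1 = 2; critical value at α = 0.1 is 4.605.
Since 9.330 > 4.605, we reject the null hypothesis — the data do not fit the 12:3:1 ratio.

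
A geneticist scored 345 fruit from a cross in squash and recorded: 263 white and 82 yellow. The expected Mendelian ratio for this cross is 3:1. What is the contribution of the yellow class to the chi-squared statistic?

0.209

The 3:1 ratio has 4 parts, so with N = 345 the expected counts are:
  white: 345 × 3/4 = 258.75
  yellow: 345 × 1/4 = 86.25
Contribution of yellow: (82 − 86.25)² / 86.25 = 0.2094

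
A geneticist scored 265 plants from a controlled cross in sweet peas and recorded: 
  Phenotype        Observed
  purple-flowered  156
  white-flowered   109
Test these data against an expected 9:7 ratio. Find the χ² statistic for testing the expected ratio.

Total ratio parts = 16. Expected numbers out of 265:
  purple-flowered: 265 × 9/16 = 149.0625
  white-flowered: 265 × 7/16 = 115.9375
χ² = Σ (O − E)² / E
  purple-flowered: (156 − 149.0625)² / 149.0625 = 0.3229
  white-flowered: (109 − 115.9375)² / 115.9375 = 0.4151
χ² = 0.3229 + 0.4151 = 0.738

0.738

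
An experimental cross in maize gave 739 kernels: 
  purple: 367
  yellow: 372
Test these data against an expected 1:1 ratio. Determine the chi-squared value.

0.034

The 1:1 ratio has 2 parts, so with N = 739 the expected counts are:
  purple: 739 × 1/2 = 369.5
  yellow: 739 × 1/2 = 369.5
χ² = Σ (O − E)² / E
  purple: (367 − 369.5)² / 369.5 = 0.0169
  yellow: (372 − 369.5)² / 369.5 = 0.0169
χ² = 0.0169 + 0.0169 = 0.0338 ≈ 0.034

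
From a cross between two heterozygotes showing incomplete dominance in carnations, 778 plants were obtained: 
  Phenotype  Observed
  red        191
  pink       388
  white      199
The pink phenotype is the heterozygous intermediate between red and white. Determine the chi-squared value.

0.170

With incomplete dominance, a heterozygote × heterozygote cross gives a 1:2:1 phenotypic ratio.
The 1:2:1 ratio has 4 parts, so with N = 778 the expected counts are:
  red: 778 × 1/4 = 194.5
  pink: 778 × 2/4 = 389
  white: 778 × 1/4 = 194.5
χ² = Σ (O − E)² / E
  red: (191 − 194.5)² / 194.5 = 0.0630
  pink: (388 − 389)² / 389 = 0.0026
  white: (199 − 194.5)² / 194.5 = 0.1041
χ² = 0.0630 + 0.0026 + 0.1041 = 0.1697 ≈ 0.170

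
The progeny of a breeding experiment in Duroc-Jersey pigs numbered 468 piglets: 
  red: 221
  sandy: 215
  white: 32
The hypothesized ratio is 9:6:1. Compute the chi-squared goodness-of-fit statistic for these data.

15.930

Expected counts for N = 468 under a 9:6:1 ratio (total parts = 16):
  red: 468 × 9/16 = 263.25
  sandy: 468 × 6/16 = 175.5
  white: 468 × 1/16 = 29.25
χ² = Σ (O − E)² / E
  red: (221 − 263.25)² / 263.25 = 6.7809
  sandy: (215 − 175.5)² / 175.5 = 8.8903
  white: (32 − 29.25)² / 29.25 = 0.2585
χ² = 6.7809 + 8.8903 + 0.2585 = 15.9297 ≈ 15.930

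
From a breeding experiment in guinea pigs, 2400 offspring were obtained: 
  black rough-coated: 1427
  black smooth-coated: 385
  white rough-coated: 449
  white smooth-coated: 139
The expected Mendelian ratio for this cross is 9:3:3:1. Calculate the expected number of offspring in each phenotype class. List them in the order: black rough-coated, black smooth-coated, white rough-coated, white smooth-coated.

1350, 450, 450, 150

Expected counts for N = 2400 under a 9:3:3:1 ratio (total parts = 16):
  black rough-coated: 2400 × 9/16 = 1350
  black smooth-coated: 2400 × 3/16 = 450
  white rough-coated: 2400 × 3/16 = 450
  white smooth-coated: 2400 × 1/16 = 150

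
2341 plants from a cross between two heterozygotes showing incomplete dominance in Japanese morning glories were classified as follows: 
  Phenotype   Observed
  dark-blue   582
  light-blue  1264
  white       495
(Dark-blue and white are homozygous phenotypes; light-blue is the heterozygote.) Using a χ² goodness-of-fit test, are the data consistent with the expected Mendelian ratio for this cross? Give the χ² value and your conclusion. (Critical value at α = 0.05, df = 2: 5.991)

21.404; not consistent

With incomplete dominance, a heterozygote × heterozygote cross gives a 1:2:1 phenotypic ratio.
Under the 1:2:1 hypothesis (Σ ratio = 4, N = 2341):
  dark-blue: 2341 × 1/4 = 585.25
  light-blue: 2341 × 2/4 = 1170.5
  white: 2341 × 1/4 = 585.25
χ² = Σ (O − E)² / E
  dark-blue: (582 − 585.25)² / 585.25 = 0.0180
  light-blue: (1264 − 1170.5)² / 1170.5 = 7.4688
  white: (495 − 585.25)² / 585.25 = 13.9172
χ² = 0.0180 + 7.4688 + 13.9172 = 21.404
Degrees of freedom = 3 − 1 = 2; critical value at α = 0.05 is 5.991.
Since 21.404 > 5.991, we reject the null hypothesis — the data do not fit the 1:2:1 ratio.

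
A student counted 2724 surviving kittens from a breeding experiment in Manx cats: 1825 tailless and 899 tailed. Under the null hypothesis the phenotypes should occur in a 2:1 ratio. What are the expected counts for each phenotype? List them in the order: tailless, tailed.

Total ratio parts = 3. Expected numbers out of 2724:
  tailless: 2724 × 2/3 = 1816
  tailed: 2724 × 1/3 = 908

1816, 908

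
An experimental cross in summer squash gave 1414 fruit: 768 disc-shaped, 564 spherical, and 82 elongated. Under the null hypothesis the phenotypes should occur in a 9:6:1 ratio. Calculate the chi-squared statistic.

The 9:6:1 ratio has 16 parts, so with N = 1414 the expected counts are:
  disc-shaped: 1414 × 9/16 = 795.375
  spherical: 1414 × 6/16 = 530.25
  elongated: 1414 × 1/16 = 88.375
χ² = Σ (O − E)² / E
  disc-shaped: (768 − 795.375)² / 795.375 = 0.9422
  spherical: (564 − 530.25)² / 530.25 = 2.1482
  elongated: (82 − 88.375)² / 88.375 = 0.4599
χ² = 0.9422 + 2.1482 + 0.4599 = 3.5503 ≈ 3.550

3.550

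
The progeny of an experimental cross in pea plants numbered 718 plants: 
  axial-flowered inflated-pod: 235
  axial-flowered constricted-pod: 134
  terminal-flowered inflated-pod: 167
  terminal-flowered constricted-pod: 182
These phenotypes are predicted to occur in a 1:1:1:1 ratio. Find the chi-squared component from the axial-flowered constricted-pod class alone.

11.533

Total ratio parts = 4. Expected numbers out of 718:
  axial-flowered inflated-pod: 718 × 1/4 = 179.5
  axial-flowered constricted-pod: 718 × 1/4 = 179.5
  terminal-flowered inflated-pod: 718 × 1/4 = 179.5
  terminal-flowered constricted-pod: 718 × 1/4 = 179.5
Contribution of axial-flowered constricted-pod: (134 − 179.5)² / 179.5 = 11.5334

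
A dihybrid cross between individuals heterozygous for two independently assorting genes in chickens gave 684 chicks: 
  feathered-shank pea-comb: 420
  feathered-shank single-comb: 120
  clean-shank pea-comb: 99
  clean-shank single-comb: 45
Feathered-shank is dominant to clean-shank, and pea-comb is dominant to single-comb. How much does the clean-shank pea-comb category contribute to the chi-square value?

A dihybrid F₂ with independent assortment and complete dominance at both loci gives a 9:3:3:1 phenotypic ratio.
The 9:3:3:1 ratio has 16 parts, so with N = 684 the expected counts are:
  feathered-shank pea-comb: 684 × 9/16 = 384.75
  feathered-shank single-comb: 684 × 3/16 = 128.25
  clean-shank pea-comb: 684 × 3/16 = 128.25
  clean-shank single-comb: 684 × 1/16 = 42.75
Contribution of clean-shank pea-comb: (99 − 128.25)² / 128.25 = 6.6711

6.671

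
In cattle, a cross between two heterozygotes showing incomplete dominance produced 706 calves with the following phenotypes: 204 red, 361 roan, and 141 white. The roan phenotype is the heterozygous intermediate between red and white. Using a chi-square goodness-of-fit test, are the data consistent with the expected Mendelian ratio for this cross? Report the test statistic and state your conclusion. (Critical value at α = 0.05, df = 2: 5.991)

11.606; not consistent

With incomplete dominance, a heterozygote × heterozygote cross gives a 1:2:1 phenotypic ratio.
Expected counts for N = 706 under a 1:2:1 ratio (total parts = 4):
  red: 706 × 1/4 = 176.5
  roan: 706 × 2/4 = 353
  white: 706 × 1/4 = 176.5
χ² = Σ (O − E)² / E
  red: (204 − 176.5)² / 176.5 = 4.2847
  roan: (361 − 353)² / 353 = 0.1813
  white: (141 − 176.5)² / 176.5 = 7.1402
χ² = 4.2847 + 0.1813 + 7.1402 = 11.6062 ≈ 11.606
Degrees of freedom = 3 − 1 = 2; critical value at α = 0.05 is 5.991.
Since 11.606 > 5.991, we reject the null hypothesis — the data do not fit the 1:2:1 ratio.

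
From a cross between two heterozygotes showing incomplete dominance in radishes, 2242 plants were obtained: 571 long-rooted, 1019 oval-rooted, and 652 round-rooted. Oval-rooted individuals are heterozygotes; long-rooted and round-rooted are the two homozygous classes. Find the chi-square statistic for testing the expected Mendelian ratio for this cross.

24.415

With incomplete dominance, a heterozygote × heterozygote cross gives a 1:2:1 phenotypic ratio.
Total ratio parts = 4. Expected numbers out of 2242:
  long-rooted: 2242 × 1/4 = 560.5
  oval-rooted: 2242 × 2/4 = 1121
  round-rooted: 2242 × 1/4 = 560.5
χ² = Σ (O − E)² / E
  long-rooted: (571 − 560.5)² / 560.5 = 0.1967
  oval-rooted: (1019 − 1121)² / 1121 = 9.2810
  round-rooted: (652 − 560.5)² / 560.5 = 14.9371
χ² = 0.1967 + 9.2810 + 14.9371 = 24.4148 ≈ 24.415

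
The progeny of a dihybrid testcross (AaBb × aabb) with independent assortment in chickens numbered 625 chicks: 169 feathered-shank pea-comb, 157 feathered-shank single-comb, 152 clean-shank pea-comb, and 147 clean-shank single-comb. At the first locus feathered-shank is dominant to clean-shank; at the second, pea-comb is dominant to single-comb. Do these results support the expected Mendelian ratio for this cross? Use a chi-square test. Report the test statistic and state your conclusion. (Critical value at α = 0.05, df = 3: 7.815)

1.707; consistent

A dihybrid testcross with independent assortment gives a 1:1:1:1 ratio.
Under the 1:1:1:1 hypothesis (Σ ratio = 4, N = 625):
  feathered-shank pea-comb: 625 × 1/4 = 156.25
  feathered-shank single-comb: 625 × 1/4 = 156.25
  clean-shank pea-comb: 625 × 1/4 = 156.25
  clean-shank single-comb: 625 × 1/4 = 156.25
χ² = Σ (O − E)² / E
  feathered-shank pea-comb: (169 − 156.25)² / 156.25 = 1.0404
  feathered-shank single-comb: (157 − 156.25)² / 156.25 = 0.0036
  clean-shank pea-comb: (152 − 156.25)² / 156.25 = 0.1156
  clean-shank single-comb: (147 − 156.25)² / 156.25 = 0.5476
χ² = 1.0404 + 0.0036 + 0.1156 + 0.5476 = 1.7072 ≈ 1.707
Degrees of freedom = 4 − 1 = 3; critical value at α = 0.05 is 7.815.
Since 1.707 < 7.815, we fail to reject the null hypothesis — the data are consistent with the 1:1:1:1 ratio.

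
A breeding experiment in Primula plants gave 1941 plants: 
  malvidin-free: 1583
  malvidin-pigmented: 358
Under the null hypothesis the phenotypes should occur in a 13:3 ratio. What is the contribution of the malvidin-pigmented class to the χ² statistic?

0.097

Total ratio parts = 16. Expected numbers out of 1941:
  malvidin-free: 1941 × 13/16 = 1577.0625
  malvidin-pigmented: 1941 × 3/16 = 363.9375
Contribution of malvidin-pigmented: (358 − 363.9375)² / 363.9375 = 0.0969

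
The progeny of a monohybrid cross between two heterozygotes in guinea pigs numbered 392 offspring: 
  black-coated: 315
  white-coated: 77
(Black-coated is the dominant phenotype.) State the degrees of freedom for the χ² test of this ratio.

1

For a monohybrid cross between heterozygotes with complete dominance, the expected phenotypic ratio is 3:1.
A goodness-of-fit test with 2 phenotype classes has df = 2 − 1 = 1.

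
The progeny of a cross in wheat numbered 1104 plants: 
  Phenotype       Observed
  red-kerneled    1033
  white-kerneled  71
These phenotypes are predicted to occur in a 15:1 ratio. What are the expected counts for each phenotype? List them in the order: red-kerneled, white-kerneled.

1035, 69

Total ratio parts = 16. Expected numbers out of 1104:
  red-kerneled: 1104 × 15/16 = 1035
  white-kerneled: 1104 × 1/16 = 69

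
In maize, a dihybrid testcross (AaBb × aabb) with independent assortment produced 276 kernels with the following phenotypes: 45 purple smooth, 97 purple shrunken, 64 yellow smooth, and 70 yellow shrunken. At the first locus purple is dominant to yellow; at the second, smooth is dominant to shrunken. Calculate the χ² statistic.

20.087

A dihybrid testcross with independent assortment gives a 1:1:1:1 ratio.
Total ratio parts = 4. Expected numbers out of 276:
  purple smooth: 276 × 1/4 = 69
  purple shrunken: 276 × 1/4 = 69
  yellow smooth: 276 × 1/4 = 69
  yellow shrunken: 276 × 1/4 = 69
χ² = Σ (O − E)² / E
  purple smooth: (45 − 69)² / 69 = 8.3478
  purple shrunken: (97 − 69)² / 69 = 11.3623
  yellow smooth: (64 − 69)² / 69 = 0.3623
  yellow shrunken: (70 − 69)² / 69 = 0.0145
χ² = 8.3478 + 11.3623 + 0.3623 + 0.0145 = 20.0869 ≈ 20.087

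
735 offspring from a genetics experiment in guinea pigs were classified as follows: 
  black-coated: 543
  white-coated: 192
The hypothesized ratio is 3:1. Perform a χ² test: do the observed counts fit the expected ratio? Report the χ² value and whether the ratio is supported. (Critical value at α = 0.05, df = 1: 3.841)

0.494; consistent

Under the 3:1 hypothesis (Σ ratio = 4, N = 735):
  black-coated: 735 × 3/4 = 551.25
  white-coated: 735 × 1/4 = 183.75
χ² = Σ (O − E)² / E
  black-coated: (543 − 551.25)² / 551.25 = 0.1235
  white-coated: (192 − 183.75)² / 183.75 = 0.3704
χ² = 0.1235 + 0.3704 = 0.4939 ≈ 0.494
Degrees of freedom = 2 − 1 = 1; critical value at α = 0.05 is 3.841.
Since 0.494 < 3.841, we fail to reject the null hypothesis — the data are consistent with the 3:1 ratio.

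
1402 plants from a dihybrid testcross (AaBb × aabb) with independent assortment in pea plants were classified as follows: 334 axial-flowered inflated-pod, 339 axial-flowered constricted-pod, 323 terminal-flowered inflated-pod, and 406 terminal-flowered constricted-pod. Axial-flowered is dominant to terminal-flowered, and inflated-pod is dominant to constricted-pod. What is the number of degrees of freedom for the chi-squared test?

A dihybrid testcross with independent assortment gives a 1:1:1:1 ratio.
A goodness-of-fit test with 4 phenotype classes has df = 4 − 1 = 3.

3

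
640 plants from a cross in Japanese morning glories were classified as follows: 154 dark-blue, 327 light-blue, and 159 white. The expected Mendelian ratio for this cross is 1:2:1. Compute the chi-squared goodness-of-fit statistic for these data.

0.384

The 1:2:1 ratio has 4 parts, so with N = 640 the expected counts are:
  dark-blue: 640 × 1/4 = 160
  light-blue: 640 × 2/4 = 320
  white: 640 × 1/4 = 160
χ² = Σ (O − E)² / E
  dark-blue: (154 − 160)² / 160 = 0.2250
  light-blue: (327 − 320)² / 320 = 0.1531
  white: (159 − 160)² / 160 = 0.0063
χ² = 0.2250 + 0.1531 + 0.0063 = 0.3844 ≈ 0.384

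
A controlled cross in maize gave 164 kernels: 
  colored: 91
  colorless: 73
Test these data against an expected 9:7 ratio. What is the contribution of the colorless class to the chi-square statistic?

The 9:7 ratio has 16 parts, so with N = 164 the expected counts are:
  colored: 164 × 9/16 = 92.25
  colorless: 164 × 7/16 = 71.75
Contribution of colorless: (73 − 71.75)² / 71.75 = 0.0218

0.022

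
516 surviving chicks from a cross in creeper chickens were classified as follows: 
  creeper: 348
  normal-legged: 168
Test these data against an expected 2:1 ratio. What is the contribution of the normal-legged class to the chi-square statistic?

Under the 2:1 hypothesis (Σ ratio = 3, N = 516):
  creeper: 516 × 2/3 = 344
  normal-legged: 516 × 1/3 = 172
Contribution of normal-legged: (168 − 172)² / 172 = 0.0930

0.093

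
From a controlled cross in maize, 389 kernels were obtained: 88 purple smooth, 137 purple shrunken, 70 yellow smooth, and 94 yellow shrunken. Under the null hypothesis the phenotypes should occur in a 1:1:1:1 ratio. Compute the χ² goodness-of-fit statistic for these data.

Under the 1:1:1:1 hypothesis (Σ ratio = 4, N = 389):
  purple smooth: 389 × 1/4 = 97.25
  purple shrunken: 389 × 1/4 = 97.25
  yellow smooth: 389 × 1/4 = 97.25
  yellow shrunken: 389 × 1/4 = 97.25
χ² = Σ (O − E)² / E
  purple smooth: (88 − 97.25)² / 97.25 = 0.8798
  purple shrunken: (137 − 97.25)² / 97.25 = 16.2474
  yellow smooth: (70 − 97.25)² / 97.25 = 7.6356
  yellow shrunken: (94 − 97.25)² / 97.25 = 0.1086
χ² = 0.8798 + 16.2474 + 7.6356 + 0.1086 = 24.8714 ≈ 24.871

24.871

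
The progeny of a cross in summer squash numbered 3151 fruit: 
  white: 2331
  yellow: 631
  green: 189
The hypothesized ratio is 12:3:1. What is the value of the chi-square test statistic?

3.494

Total ratio parts = 16. Expected numbers out of 3151:
  white: 3151 × 12/16 = 2363.25
  yellow: 3151 × 3/16 = 590.8125
  green: 3151 × 1/16 = 196.9375
χ² = Σ (O − E)² / E
  white: (2331 − 2363.25)² / 2363.25 = 0.4401
  yellow: (631 − 590.8125)² / 590.8125 = 2.7336
  green: (189 − 196.9375)² / 196.9375 = 0.3199
χ² = 0.4401 + 2.7336 + 0.3199 = 3.4936 ≈ 3.494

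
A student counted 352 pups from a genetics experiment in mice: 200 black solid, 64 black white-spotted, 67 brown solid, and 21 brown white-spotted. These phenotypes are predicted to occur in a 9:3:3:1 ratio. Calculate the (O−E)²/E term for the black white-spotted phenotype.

0.061

Total ratio parts = 16. Expected numbers out of 352:
  black solid: 352 × 9/16 = 198
  black white-spotted: 352 × 3/16 = 66
  brown solid: 352 × 3/16 = 66
  brown white-spotted: 352 × 1/16 = 22
Contribution of black white-spotted: (64 − 66)² / 66 = 0.0606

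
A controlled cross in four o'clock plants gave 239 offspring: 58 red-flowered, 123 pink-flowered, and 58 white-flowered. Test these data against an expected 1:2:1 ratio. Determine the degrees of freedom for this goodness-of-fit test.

2

A goodness-of-fit test with 3 phenotype classes has df = 3 − 1 = 2.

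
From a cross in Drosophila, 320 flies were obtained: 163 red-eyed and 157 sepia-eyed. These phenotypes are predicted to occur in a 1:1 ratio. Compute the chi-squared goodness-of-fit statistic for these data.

0.113

Total ratio parts = 2. Expected numbers out of 320:
  red-eyed: 320 × 1/2 = 160
  sepia-eyed: 320 × 1/2 = 160
χ² = Σ (O − E)² / E
  red-eyed: (163 − 160)² / 160 = 0.0563
  sepia-eyed: (157 − 160)² / 160 = 0.0563
χ² = 0.0563 + 0.0563 = 0.1126 ≈ 0.113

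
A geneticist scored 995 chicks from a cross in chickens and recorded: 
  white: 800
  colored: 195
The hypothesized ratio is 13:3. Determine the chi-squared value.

0.470

Expected counts for N = 995 under a 13:3 ratio (total parts = 16):
  white: 995 × 13/16 = 808.4375
  colored: 995 × 3/16 = 186.5625
χ² = Σ (O − E)² / E
  white: (800 − 808.4375)² / 808.4375 = 0.0881
  colored: (195 − 186.5625)² / 186.5625 = 0.3816
χ² = 0.0881 + 0.3816 = 0.4697 ≈ 0.470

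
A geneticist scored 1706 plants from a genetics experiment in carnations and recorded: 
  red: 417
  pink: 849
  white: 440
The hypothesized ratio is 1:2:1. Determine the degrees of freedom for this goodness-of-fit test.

A goodness-of-fit test with 3 phenotype classes has df = 3 − 1 = 2.

2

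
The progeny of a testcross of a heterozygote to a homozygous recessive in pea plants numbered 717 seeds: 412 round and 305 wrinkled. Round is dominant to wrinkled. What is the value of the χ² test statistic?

A testcross of a heterozygote (Aa × aa) gives a 1:1 phenotypic ratio.
Expected counts for N = 717 under a 1:1 ratio (total parts = 2):
  round: 717 × 1/2 = 358.5
  wrinkled: 717 × 1/2 = 358.5
χ² = Σ (O − E)² / E
  round: (412 − 358.5)² / 358.5 = 7.9840
  wrinkled: (305 − 358.5)² / 358.5 = 7.9840
χ² = 7.9840 + 7.9840 = 15.968

15.968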